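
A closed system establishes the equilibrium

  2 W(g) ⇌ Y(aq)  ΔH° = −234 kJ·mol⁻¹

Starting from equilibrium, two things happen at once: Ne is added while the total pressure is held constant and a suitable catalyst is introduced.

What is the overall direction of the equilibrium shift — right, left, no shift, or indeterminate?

left

Adding inert gas at constant total pressure expands the volume and lowers every reacting partial pressure. With Δn_gas = 0 − 2 = -2, Q moves away from K toward the side with fewer gas moles, so the system shifts toward the side with more gas moles — to the left.
A catalyst speeds both forward and reverse rates equally; it changes neither Q nor K — no shift from this change.
Only the nonzero effect(s) matter; the net shift is to the left.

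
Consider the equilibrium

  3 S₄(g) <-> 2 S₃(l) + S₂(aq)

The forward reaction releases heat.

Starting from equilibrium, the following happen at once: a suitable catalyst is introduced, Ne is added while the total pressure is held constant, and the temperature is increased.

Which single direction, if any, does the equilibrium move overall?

left

A catalyst speeds both forward and reverse rates equally; it changes neither Q nor K — no shift from this change.
Adding inert gas at constant total pressure expands the volume and lowers every reacting partial pressure. With Δn_gas = 0 − 3 = -3, Q moves away from K toward the side with fewer gas moles, so the system shifts toward the side with more gas moles — to the left.
The forward reaction is exothermic. Raising T favours the endothermic direction — shift to the left.
Only the nonzero effect(s) matter; the net shift is to the left.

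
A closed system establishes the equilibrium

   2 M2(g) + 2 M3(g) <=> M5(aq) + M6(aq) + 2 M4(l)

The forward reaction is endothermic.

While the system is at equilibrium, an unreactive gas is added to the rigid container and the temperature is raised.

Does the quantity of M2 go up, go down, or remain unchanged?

decreases

At constant volume, adding an inert gas leaves every reacting species' partial pressure unchanged, so Q is unchanged — no shift from this change.
The forward reaction is endothermic. Raising T favours the endothermic direction — shift to the right.
The net shift is to the right. M2 is a reactant, so its amount decreases.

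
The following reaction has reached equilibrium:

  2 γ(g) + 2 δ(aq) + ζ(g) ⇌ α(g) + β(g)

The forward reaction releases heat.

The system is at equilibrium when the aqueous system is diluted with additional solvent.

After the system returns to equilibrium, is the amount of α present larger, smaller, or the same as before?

Dilution lowers every aqueous concentration by the same factor. Δn_aq = 0 − 2 = -2, so the system shifts toward the side with more dissolved moles — to the left.
The net shift is to the left. α is a product, so its amount decreases.

decreases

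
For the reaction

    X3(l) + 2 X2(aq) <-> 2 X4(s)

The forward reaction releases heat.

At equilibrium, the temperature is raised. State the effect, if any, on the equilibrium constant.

K depends on temperature via the van 't Hoff relation. The forward reaction is exothermic, so raising T decreases K.

decreases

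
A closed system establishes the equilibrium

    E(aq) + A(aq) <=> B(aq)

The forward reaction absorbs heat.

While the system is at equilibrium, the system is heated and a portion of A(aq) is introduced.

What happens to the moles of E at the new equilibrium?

The forward reaction is endothermic. Raising T favours the endothermic direction — shift to the right.
Adding A (aq), a reactant, drives the reaction to the right.
The net shift is to the right. E is a reactant, so its amount decreases.

decreases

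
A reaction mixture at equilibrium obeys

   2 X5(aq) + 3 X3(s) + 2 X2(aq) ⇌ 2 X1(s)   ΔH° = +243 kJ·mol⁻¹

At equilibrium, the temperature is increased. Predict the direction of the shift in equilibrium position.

right

The forward reaction is endothermic. Raising T favours the endothermic direction — shift to the right.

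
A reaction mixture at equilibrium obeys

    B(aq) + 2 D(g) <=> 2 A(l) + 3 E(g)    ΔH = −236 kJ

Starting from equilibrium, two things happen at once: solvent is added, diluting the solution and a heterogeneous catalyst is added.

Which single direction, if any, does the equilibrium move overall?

Dilution lowers every aqueous concentration by the same factor. Δn_aq = 0 − 1 = -1, so the system shifts toward the side with more dissolved moles — to the left.
A catalyst speeds both forward and reverse rates equally; it changes neither Q nor K — no shift from this change.
Only the nonzero effect(s) matter; the net shift is to the left.

left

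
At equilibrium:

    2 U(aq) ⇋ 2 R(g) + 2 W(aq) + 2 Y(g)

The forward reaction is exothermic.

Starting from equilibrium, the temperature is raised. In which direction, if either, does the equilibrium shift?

The forward reaction is exothermic. Raising T favours the endothermic direction — shift to the left.

left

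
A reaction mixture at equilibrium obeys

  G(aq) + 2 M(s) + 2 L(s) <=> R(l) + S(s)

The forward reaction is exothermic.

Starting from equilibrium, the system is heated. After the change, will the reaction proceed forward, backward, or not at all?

The forward reaction is exothermic. Raising T favours the endothermic direction — shift to the left.

left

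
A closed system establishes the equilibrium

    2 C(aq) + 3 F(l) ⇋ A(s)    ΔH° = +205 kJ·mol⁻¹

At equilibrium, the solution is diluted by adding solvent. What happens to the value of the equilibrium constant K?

unchanged

The equilibrium constant depends only on temperature. This perturbation may move the position of equilibrium, but since T is unchanged, K itself is unchanged.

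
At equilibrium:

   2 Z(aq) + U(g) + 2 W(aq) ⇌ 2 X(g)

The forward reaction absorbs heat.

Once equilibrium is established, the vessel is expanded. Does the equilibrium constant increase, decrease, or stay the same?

The equilibrium constant depends only on temperature. This perturbation may move the position of equilibrium, but since T is unchanged, K itself is unchanged.

unchanged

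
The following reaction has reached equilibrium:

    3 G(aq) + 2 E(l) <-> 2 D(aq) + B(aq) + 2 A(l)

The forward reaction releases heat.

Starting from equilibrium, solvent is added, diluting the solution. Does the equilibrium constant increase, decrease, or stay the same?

The equilibrium constant depends only on temperature. This perturbation changes neither the position of equilibrium nor K.

unchanged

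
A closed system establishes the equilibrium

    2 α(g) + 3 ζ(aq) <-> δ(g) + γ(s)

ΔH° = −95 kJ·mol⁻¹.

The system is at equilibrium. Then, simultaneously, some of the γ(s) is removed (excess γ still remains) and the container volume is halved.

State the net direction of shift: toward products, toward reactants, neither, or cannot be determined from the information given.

right

γ is a pure solid; its activity is 1 regardless of amount, so Q is unaffected — no shift from this change.
Gas moles: reactants 2, products 1 (Δn_gas = -1). Compression shifts the system toward the side with fewer moles of gas — to the right.
Only the nonzero effect(s) matter; the net shift is to the right.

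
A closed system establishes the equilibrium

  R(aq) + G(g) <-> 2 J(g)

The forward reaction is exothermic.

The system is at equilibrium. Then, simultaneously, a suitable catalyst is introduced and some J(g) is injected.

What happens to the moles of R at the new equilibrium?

A catalyst speeds both forward and reverse rates equally; it changes neither Q nor K — no shift from this change.
Adding J (g), a product, drives the reaction to the left.
The net shift is to the left. R is a reactant, so its amount increases.

increases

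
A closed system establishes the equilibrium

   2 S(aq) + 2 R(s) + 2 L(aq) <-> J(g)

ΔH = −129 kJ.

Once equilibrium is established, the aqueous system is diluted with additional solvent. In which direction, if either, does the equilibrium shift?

Dilution lowers every aqueous concentration by the same factor. Δn_aq = 0 − 4 = -4, so the system shifts toward the side with more dissolved moles — to the left.

left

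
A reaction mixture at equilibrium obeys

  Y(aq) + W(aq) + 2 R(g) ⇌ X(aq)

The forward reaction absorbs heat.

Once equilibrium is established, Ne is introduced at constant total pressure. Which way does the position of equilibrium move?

left

Adding inert gas at constant total pressure expands the volume and lowers every reacting partial pressure. With Δn_gas = 0 − 2 = -2, Q moves away from K toward the side with fewer gas moles, so the system shifts toward the side with more gas moles — to the left.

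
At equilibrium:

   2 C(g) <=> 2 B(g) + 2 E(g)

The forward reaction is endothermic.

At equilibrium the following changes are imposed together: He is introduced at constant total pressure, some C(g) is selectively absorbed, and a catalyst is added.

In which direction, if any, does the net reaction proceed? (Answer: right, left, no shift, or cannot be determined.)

cannot be determined

Adding inert gas at constant total pressure expands the volume and lowers every reacting partial pressure. With Δn_gas = 4 − 2 = +2, Q moves away from K toward the side with fewer gas moles, so the system shifts toward the side with more gas moles — to the right.
Removing C (g), a reactant, drives the reaction to the left.
A catalyst speeds both forward and reverse rates equally; it changes neither Q nor K — no shift from this change.
The individual effects push in opposite directions; without quantitative information the net direction cannot be determined.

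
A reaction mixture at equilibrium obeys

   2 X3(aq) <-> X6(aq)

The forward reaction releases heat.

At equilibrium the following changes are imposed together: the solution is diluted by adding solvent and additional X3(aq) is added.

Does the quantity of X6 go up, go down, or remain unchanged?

cannot be determined

Dilution lowers every aqueous concentration by the same factor. Δn_aq = 1 − 2 = -1, so the system shifts toward the side with more dissolved moles — to the left.
Adding X3 (aq), a reactant, drives the reaction to the right.
The two effects oppose each other, so the net shift — and hence the change in X6 — cannot be determined from the given information.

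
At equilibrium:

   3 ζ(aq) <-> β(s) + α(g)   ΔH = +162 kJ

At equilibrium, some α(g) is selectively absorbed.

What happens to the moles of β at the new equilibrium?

Removing α (g), a product, drives the reaction to the right.
The net shift is to the right. β is a product, so its amount increases.

increases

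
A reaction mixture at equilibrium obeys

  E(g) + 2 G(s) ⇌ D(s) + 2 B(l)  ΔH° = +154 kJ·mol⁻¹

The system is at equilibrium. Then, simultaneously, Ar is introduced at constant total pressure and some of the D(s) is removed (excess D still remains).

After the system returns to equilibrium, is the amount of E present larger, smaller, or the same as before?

Adding inert gas at constant total pressure expands the volume and lowers every reacting partial pressure. With Δn_gas = 0 − 1 = -1, Q moves away from K toward the side with fewer gas moles, so the system shifts toward the side with more gas moles — to the left.
D is a pure solid; its activity is 1 regardless of amount, so Q is unaffected — no shift from this change.
The net shift is to the left. E is a reactant, so its amount increases.

increases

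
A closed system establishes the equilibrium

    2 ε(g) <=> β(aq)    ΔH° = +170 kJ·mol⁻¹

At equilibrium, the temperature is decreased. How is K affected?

K depends on temperature via the van 't Hoff relation. The forward reaction is endothermic, so lowering T decreases K.

decreases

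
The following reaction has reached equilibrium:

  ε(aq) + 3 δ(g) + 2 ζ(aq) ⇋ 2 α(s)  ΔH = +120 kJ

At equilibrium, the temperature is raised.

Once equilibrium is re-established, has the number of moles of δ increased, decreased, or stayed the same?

The forward reaction is endothermic. Raising T favours the endothermic direction — shift to the right.
The net shift is to the right. δ is a reactant, so its amount decreases.

decreases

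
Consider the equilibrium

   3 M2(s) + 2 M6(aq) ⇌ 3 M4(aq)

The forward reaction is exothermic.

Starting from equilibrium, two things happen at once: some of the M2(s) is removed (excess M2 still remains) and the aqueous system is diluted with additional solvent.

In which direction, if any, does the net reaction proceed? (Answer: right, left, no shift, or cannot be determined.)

right

M2 is a pure solid; its activity is 1 regardless of amount, so Q is unaffected — no shift from this change.
Dilution lowers every aqueous concentration by the same factor. Δn_aq = 3 − 2 = +1, so the system shifts toward the side with more dissolved moles — to the right.
Only the nonzero effect(s) matter; the net shift is to the right.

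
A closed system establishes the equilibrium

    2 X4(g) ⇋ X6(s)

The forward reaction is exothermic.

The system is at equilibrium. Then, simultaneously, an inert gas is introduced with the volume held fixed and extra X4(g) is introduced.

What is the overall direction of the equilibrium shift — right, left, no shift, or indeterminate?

right

At constant volume, adding an inert gas leaves every reacting species' partial pressure unchanged, so Q is unchanged — no shift from this change.
Adding X4 (g), a reactant, drives the reaction to the right.
Only the nonzero effect(s) matter; the net shift is to the right.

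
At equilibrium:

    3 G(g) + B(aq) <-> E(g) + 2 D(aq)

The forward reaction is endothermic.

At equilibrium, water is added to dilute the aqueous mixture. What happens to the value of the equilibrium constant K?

The equilibrium constant depends only on temperature. This perturbation may move the position of equilibrium, but since T is unchanged, K itself is unchanged.

unchanged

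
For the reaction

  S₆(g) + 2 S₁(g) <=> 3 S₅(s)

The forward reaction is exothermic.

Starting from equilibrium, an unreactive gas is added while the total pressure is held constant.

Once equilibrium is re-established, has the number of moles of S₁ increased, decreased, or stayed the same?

increases

Adding inert gas at constant total pressure expands the volume and lowers every reacting partial pressure. With Δn_gas = 0 − 3 = -3, Q moves away from K toward the side with fewer gas moles, so the system shifts toward the side with more gas moles — to the left.
The net shift is to the left. S₁ is a reactant, so its amount increases.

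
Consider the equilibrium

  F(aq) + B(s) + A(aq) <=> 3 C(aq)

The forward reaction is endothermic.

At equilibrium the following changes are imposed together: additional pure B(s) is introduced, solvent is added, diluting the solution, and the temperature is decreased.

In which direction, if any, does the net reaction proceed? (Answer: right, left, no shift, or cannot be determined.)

cannot be determined

B is a pure solid; its activity is 1 regardless of amount, so Q is unaffected — no shift from this change.
Dilution lowers every aqueous concentration by the same factor. Δn_aq = 3 − 2 = +1, so the system shifts toward the side with more dissolved moles — to the right.
The forward reaction is endothermic. Lowering T favours the exothermic direction — shift to the left.
The individual effects push in opposite directions; without quantitative information the net direction cannot be determined.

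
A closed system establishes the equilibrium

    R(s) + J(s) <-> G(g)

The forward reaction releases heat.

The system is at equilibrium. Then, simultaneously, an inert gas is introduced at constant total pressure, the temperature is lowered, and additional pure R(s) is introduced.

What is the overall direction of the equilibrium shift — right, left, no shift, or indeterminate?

Adding inert gas at constant total pressure expands the volume and lowers every reacting partial pressure. With Δn_gas = 1 − 0 = +1, Q moves away from K toward the side with fewer gas moles, so the system shifts toward the side with more gas moles — to the right.
The forward reaction is exothermic. Lowering T favours the exothermic direction — shift to the right.
R is a pure solid; its activity is 1 regardless of amount, so Q is unaffected — no shift from this change.
Only the nonzero effect(s) matter; the net shift is to the right.

right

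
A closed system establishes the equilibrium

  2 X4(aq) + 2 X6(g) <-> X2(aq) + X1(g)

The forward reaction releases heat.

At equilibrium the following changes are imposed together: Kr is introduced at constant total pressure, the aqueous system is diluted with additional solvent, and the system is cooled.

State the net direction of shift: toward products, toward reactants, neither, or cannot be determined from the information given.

cannot be determined

Adding inert gas at constant total pressure expands the volume and lowers every reacting partial pressure. With Δn_gas = 1 − 2 = -1, Q moves away from K toward the side with fewer gas moles, so the system shifts toward the side with more gas moles — to the left.
Dilution lowers every aqueous concentration by the same factor. Δn_aq = 1 − 2 = -1, so the system shifts toward the side with more dissolved moles — to the left.
The forward reaction is exothermic. Lowering T favours the exothermic direction — shift to the right.
The individual effects push in opposite directions; without quantitative information the net direction cannot be determined.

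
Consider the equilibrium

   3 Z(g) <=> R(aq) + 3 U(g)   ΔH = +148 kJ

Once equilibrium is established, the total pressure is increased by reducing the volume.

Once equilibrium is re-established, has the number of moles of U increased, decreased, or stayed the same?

unchanged

Gas moles: reactants 3, products 3. Δn_gas = 0, so a volume change leaves Q equal to K — no shift from this change.
No net shift occurs, so the amount of U is unchanged.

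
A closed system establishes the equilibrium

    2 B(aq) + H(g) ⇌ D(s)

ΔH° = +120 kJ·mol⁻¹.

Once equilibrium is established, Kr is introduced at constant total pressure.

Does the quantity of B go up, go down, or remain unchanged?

increases

Adding inert gas at constant total pressure expands the volume and lowers every reacting partial pressure. With Δn_gas = 0 − 1 = -1, Q moves away from K toward the side with fewer gas moles, so the system shifts toward the side with more gas moles — to the left.
The net shift is to the left. B is a reactant, so its amount increases.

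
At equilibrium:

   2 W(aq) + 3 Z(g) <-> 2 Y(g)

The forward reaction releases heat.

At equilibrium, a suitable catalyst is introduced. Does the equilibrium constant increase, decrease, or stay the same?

unchanged

The equilibrium constant depends only on temperature. This perturbation changes neither the position of equilibrium nor K.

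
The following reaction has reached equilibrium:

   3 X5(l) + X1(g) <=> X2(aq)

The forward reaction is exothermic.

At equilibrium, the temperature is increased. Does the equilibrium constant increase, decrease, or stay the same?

K depends on temperature via the van 't Hoff relation. The forward reaction is exothermic, so raising T decreases K.

decreases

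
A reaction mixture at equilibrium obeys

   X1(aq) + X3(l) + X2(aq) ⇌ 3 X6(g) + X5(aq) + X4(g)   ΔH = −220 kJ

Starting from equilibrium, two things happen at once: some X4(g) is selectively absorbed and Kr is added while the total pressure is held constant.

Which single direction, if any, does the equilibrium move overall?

Removing X4 (g), a product, drives the reaction to the right.
Adding inert gas at constant total pressure expands the volume and lowers every reacting partial pressure. With Δn_gas = 4 − 0 = +4, Q moves away from K toward the side with fewer gas moles, so the system shifts toward the side with more gas moles — to the right.
All effects act in the same direction — net shift to the right.

right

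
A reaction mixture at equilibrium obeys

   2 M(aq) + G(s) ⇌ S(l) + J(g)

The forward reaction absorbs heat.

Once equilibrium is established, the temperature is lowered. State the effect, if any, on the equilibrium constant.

K depends on temperature via the van 't Hoff relation. The forward reaction is endothermic, so lowering T decreases K.

decreases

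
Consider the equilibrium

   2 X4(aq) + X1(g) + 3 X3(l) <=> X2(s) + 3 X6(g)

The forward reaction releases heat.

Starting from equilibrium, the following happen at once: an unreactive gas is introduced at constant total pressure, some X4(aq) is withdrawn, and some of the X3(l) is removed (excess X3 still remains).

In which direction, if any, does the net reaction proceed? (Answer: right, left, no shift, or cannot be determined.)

Adding inert gas at constant total pressure expands the volume and lowers every reacting partial pressure. With Δn_gas = 3 − 1 = +2, Q moves away from K toward the side with fewer gas moles, so the system shifts toward the side with more gas moles — to the right.
Removing X4 (aq), a reactant, drives the reaction to the left.
X3 is a pure liquid; its activity is 1 regardless of amount, so Q is unaffected — no shift from this change.
The individual effects push in opposite directions; without quantitative information the net direction cannot be determined.

cannot be determined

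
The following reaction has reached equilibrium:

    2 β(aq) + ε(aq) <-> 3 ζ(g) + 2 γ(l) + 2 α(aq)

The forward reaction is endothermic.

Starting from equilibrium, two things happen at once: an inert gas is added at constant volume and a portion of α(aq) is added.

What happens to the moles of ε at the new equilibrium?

increases

At constant volume, adding an inert gas leaves every reacting species' partial pressure unchanged, so Q is unchanged — no shift from this change.
Adding α (aq), a product, drives the reaction to the left.
The net shift is to the left. ε is a reactant, so its amount increases.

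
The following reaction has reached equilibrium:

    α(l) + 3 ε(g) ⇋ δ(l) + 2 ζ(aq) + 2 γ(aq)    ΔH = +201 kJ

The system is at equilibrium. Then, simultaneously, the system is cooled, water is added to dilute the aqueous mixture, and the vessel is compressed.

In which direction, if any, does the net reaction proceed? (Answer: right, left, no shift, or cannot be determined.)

cannot be determined

The forward reaction is endothermic. Lowering T favours the exothermic direction — shift to the left.
Dilution lowers every aqueous concentration by the same factor. Δn_aq = 4 − 0 = +4, so the system shifts toward the side with more dissolved moles — to the right.
Gas moles: reactants 3, products 0 (Δn_gas = -3). Compression shifts the system toward the side with fewer moles of gas — to the right.
The individual effects push in opposite directions; without quantitative information the net direction cannot be determined.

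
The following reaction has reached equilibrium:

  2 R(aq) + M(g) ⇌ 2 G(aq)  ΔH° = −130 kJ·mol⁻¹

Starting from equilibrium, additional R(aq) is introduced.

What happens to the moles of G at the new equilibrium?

Adding R (aq), a reactant, drives the reaction to the right.
The net shift is to the right. G is a product, so its amount increases.

increases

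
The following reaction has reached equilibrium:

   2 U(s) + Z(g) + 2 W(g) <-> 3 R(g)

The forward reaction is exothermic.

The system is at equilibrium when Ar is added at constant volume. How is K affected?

The equilibrium constant depends only on temperature. This perturbation changes neither the position of equilibrium nor K.

unchanged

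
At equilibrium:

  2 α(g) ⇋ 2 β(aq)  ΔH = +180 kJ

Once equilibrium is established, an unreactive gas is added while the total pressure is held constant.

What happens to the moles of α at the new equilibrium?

increases

Adding inert gas at constant total pressure expands the volume and lowers every reacting partial pressure. With Δn_gas = 0 − 2 = -2, Q moves away from K toward the side with fewer gas moles, so the system shifts toward the side with more gas moles — to the left.
The net shift is to the left. α is a reactant, so its amount increases.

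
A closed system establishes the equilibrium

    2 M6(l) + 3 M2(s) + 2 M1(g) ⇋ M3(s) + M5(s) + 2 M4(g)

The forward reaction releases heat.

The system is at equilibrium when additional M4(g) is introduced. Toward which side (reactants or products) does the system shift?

left

Adding M4 (g), a product, drives the reaction to the left.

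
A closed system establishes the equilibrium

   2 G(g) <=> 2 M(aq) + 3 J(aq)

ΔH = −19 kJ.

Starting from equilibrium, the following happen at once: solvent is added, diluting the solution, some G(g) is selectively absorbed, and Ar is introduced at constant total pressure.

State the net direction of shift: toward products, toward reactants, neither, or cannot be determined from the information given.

Dilution lowers every aqueous concentration by the same factor. Δn_aq = 5 − 0 = +5, so the system shifts toward the side with more dissolved moles — to the right.
Removing G (g), a reactant, drives the reaction to the left.
Adding inert gas at constant total pressure expands the volume and lowers every reacting partial pressure. With Δn_gas = 0 − 2 = -2, Q moves away from K toward the side with fewer gas moles, so the system shifts toward the side with more gas moles — to the left.
The individual effects push in opposite directions; without quantitative information the net direction cannot be determined.

cannot be determined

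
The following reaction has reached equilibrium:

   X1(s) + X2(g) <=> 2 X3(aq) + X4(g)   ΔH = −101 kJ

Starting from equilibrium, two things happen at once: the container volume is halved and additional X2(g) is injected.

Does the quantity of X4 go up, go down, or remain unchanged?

Gas moles: reactants 1, products 1. Δn_gas = 0, so a volume change leaves Q equal to K — no shift from this change.
Adding X2 (g), a reactant, drives the reaction to the right.
The net shift is to the right. X4 is a product, so its amount increases.

increases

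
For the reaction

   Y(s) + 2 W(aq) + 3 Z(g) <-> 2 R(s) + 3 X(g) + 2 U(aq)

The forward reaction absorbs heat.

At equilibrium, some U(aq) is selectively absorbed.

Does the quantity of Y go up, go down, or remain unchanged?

Removing U (aq), a product, drives the reaction to the right.
The net shift is to the right. Y is a reactant, so its amount decreases.

decreases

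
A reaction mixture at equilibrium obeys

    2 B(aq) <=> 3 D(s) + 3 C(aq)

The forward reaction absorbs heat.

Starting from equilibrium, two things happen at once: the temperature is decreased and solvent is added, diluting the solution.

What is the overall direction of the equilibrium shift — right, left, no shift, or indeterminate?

cannot be determined

The forward reaction is endothermic. Lowering T favours the exothermic direction — shift to the left.
Dilution lowers every aqueous concentration by the same factor. Δn_aq = 3 − 2 = +1, so the system shifts toward the side with more dissolved moles — to the right.
The individual effects push in opposite directions; without quantitative information the net direction cannot be determined.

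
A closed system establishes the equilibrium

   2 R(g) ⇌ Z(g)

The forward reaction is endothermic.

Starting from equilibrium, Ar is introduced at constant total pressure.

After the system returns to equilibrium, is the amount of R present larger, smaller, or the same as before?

Adding inert gas at constant total pressure expands the volume and lowers every reacting partial pressure. With Δn_gas = 1 − 2 = -1, Q moves away from K toward the side with fewer gas moles, so the system shifts toward the side with more gas moles — to the left.
The net shift is to the left. R is a reactant, so its amount increases.

increases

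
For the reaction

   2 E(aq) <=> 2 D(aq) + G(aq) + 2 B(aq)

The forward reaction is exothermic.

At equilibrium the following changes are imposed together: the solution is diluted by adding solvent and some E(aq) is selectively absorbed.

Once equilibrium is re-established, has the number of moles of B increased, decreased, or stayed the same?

cannot be determined

Dilution lowers every aqueous concentration by the same factor. Δn_aq = 5 − 2 = +3, so the system shifts toward the side with more dissolved moles — to the right.
Removing E (aq), a reactant, drives the reaction to the left.
The two effects oppose each other, so the net shift — and hence the change in B — cannot be determined from the given information.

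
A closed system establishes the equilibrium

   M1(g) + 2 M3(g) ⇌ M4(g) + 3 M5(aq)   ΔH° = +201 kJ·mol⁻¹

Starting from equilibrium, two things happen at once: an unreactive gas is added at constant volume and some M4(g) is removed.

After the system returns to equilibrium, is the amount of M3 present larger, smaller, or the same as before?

decreases

At constant volume, adding an inert gas leaves every reacting species' partial pressure unchanged, so Q is unchanged — no shift from this change.
Removing M4 (g), a product, drives the reaction to the right.
The net shift is to the right. M3 is a reactant, so its amount decreases.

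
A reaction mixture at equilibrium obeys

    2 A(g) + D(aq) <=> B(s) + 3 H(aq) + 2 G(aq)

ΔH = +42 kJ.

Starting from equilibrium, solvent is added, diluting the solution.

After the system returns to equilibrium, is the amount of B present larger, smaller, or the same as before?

Dilution lowers every aqueous concentration by the same factor. Δn_aq = 5 − 1 = +4, so the system shifts toward the side with more dissolved moles — to the right.
The net shift is to the right. B is a product, so its amount increases.

increases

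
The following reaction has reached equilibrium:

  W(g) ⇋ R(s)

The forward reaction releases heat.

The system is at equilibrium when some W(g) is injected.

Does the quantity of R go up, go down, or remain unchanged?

Adding W (g), a reactant, drives the reaction to the right.
The net shift is to the right. R is a product, so its amount increases.

increases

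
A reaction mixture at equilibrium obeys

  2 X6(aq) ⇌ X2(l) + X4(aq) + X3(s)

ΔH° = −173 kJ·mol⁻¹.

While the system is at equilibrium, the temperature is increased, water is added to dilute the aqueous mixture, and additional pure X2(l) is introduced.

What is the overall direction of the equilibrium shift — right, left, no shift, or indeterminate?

The forward reaction is exothermic. Raising T favours the endothermic direction — shift to the left.
Dilution lowers every aqueous concentration by the same factor. Δn_aq = 1 − 2 = -1, so the system shifts toward the side with more dissolved moles — to the left.
X2 is a pure liquid; its activity is 1 regardless of amount, so Q is unaffected — no shift from this change.
Only the nonzero effect(s) matter; the net shift is to the left.

left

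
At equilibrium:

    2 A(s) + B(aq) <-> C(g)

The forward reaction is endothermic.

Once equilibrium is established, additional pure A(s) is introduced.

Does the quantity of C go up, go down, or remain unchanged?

unchanged

A is a pure solid; its activity is 1 regardless of amount, so Q is unaffected — no shift from this change.
No net shift occurs, so the amount of C is unchanged.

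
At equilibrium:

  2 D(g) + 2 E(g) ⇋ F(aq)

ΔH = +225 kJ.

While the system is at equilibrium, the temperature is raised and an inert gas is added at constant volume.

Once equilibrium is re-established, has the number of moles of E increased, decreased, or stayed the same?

The forward reaction is endothermic. Raising T favours the endothermic direction — shift to the right.
At constant volume, adding an inert gas leaves every reacting species' partial pressure unchanged, so Q is unchanged — no shift from this change.
The net shift is to the right. E is a reactant, so its amount decreases.

decreases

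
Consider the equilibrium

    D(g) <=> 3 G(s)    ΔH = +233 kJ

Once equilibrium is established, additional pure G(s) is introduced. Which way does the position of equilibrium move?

no shift

G is a pure solid; its activity is 1 regardless of amount, so Q is unaffected — no shift from this change.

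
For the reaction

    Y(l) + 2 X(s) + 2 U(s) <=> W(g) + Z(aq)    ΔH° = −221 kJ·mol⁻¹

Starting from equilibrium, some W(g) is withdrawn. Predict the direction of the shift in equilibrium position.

right

Removing W (g), a product, drives the reaction to the right.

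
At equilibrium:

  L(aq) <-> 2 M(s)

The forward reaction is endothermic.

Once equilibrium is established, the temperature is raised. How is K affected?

K depends on temperature via the van 't Hoff relation. The forward reaction is endothermic, so raising T increases K.

increases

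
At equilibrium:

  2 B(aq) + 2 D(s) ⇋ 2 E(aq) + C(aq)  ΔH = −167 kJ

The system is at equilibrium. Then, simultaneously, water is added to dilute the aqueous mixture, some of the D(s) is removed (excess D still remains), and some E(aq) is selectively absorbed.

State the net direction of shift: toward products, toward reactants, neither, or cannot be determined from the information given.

Dilution lowers every aqueous concentration by the same factor. Δn_aq = 3 − 2 = +1, so the system shifts toward the side with more dissolved moles — to the right.
D is a pure solid; its activity is 1 regardless of amount, so Q is unaffected — no shift from this change.
Removing E (aq), a product, drives the reaction to the right.
Only the nonzero effect(s) matter; the net shift is to the right.

right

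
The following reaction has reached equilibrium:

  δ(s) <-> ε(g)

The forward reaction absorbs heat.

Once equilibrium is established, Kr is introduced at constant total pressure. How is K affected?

unchanged

The equilibrium constant depends only on temperature. This perturbation may move the position of equilibrium, but since T is unchanged, K itself is unchanged.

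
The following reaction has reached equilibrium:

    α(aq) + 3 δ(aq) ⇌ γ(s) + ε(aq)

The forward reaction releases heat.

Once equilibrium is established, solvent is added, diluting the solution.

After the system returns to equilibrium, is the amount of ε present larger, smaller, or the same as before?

Dilution lowers every aqueous concentration by the same factor. Δn_aq = 1 − 4 = -3, so the system shifts toward the side with more dissolved moles — to the left.
The net shift is to the left. ε is a product, so its amount decreases.

decreases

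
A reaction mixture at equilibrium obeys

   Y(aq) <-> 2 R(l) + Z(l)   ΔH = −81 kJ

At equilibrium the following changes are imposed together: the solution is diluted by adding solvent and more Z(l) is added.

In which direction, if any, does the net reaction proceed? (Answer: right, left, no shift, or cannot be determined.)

left

Dilution lowers every aqueous concentration by the same factor. Δn_aq = 0 − 1 = -1, so the system shifts toward the side with more dissolved moles — to the left.
Z is a pure liquid; its activity is 1 regardless of amount, so Q is unaffected — no shift from this change.
Only the nonzero effect(s) matter; the net shift is to the left.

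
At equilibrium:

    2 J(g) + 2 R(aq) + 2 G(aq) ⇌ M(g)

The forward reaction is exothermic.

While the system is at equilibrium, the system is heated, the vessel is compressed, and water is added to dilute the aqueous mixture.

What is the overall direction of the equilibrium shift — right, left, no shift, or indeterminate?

The forward reaction is exothermic. Raising T favours the endothermic direction — shift to the left.
Gas moles: reactants 2, products 1 (Δn_gas = -1). Compression shifts the system toward the side with fewer moles of gas — to the right.
Dilution lowers every aqueous concentration by the same factor. Δn_aq = 0 − 4 = -4, so the system shifts toward the side with more dissolved moles — to the left.
The individual effects push in opposite directions; without quantitative information the net direction cannot be determined.

cannot be determined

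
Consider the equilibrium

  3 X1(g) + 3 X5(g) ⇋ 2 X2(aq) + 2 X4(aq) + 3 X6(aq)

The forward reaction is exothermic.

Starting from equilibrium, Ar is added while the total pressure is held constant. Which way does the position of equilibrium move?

left

Adding inert gas at constant total pressure expands the volume and lowers every reacting partial pressure. With Δn_gas = 0 − 6 = -6, Q moves away from K toward the side with fewer gas moles, so the system shifts toward the side with more gas moles — to the left.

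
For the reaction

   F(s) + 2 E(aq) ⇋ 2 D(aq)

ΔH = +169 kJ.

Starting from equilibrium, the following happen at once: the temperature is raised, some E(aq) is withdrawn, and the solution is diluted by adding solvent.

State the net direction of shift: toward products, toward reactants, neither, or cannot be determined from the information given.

The forward reaction is endothermic. Raising T favours the endothermic direction — shift to the right.
Removing E (aq), a reactant, drives the reaction to the left.
Dilution scales every aqueous concentration by the same factor. Δn_aq = 2 − 2 = 0, so Q is unchanged — no shift.
The individual effects push in opposite directions; without quantitative information the net direction cannot be determined.

cannot be determined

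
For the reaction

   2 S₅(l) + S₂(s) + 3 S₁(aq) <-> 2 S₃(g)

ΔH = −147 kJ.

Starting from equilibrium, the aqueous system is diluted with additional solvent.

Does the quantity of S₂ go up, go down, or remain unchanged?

increases

Dilution lowers every aqueous concentration by the same factor. Δn_aq = 0 − 3 = -3, so the system shifts toward the side with more dissolved moles — to the left.
The net shift is to the left. S₂ is a reactant, so its amount increases.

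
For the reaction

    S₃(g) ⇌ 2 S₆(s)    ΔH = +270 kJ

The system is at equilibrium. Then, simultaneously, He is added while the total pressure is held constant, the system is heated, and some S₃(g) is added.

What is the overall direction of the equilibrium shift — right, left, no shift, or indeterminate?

cannot be determined

Adding inert gas at constant total pressure expands the volume and lowers every reacting partial pressure. With Δn_gas = 0 − 1 = -1, Q moves away from K toward the side with fewer gas moles, so the system shifts toward the side with more gas moles — to the left.
The forward reaction is endothermic. Raising T favours the endothermic direction — shift to the right.
Adding S₃ (g), a reactant, drives the reaction to the right.
The individual effects push in opposite directions; without quantitative information the net direction cannot be determined.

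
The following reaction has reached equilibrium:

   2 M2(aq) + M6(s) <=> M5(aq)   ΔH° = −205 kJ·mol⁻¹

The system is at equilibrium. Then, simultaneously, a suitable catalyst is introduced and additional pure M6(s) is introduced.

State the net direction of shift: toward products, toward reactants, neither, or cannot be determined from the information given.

no shift

A catalyst speeds both forward and reverse rates equally; it changes neither Q nor K — no shift from this change.
M6 is a pure solid; its activity is 1 regardless of amount, so Q is unaffected — no shift from this change.
None of the changes alters Q relative to K, so there is no net shift.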